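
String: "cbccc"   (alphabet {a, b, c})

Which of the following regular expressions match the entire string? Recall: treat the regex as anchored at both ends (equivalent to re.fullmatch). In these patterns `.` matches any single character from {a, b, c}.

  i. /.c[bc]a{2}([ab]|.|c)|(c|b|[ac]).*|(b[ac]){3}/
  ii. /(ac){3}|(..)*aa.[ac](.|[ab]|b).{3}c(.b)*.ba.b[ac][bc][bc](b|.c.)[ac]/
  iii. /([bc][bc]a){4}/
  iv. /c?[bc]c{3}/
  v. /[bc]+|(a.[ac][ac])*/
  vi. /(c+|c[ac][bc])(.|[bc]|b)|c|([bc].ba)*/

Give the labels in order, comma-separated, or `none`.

i → match
ii → no match
iii → no match — must end with "a"
iv → match
v → match
vi → no match

i, iv, v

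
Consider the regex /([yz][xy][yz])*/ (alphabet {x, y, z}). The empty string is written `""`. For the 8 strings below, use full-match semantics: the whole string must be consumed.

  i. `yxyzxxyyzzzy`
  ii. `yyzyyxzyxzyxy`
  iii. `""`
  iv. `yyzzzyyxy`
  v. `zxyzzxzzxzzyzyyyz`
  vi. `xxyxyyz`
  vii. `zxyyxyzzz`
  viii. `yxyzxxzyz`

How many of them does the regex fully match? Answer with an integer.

1

i. `yxyzxxyyzzzy` → no match
ii → no match
iii. `""` → match
iv. `yyzzzyyxy` → no match
v → no match
vi. `xxyxyyz` → no match
vii. `zxyyxyzzz` → no match
viii. `yxyzxxzyz` → no match
Total matched: 1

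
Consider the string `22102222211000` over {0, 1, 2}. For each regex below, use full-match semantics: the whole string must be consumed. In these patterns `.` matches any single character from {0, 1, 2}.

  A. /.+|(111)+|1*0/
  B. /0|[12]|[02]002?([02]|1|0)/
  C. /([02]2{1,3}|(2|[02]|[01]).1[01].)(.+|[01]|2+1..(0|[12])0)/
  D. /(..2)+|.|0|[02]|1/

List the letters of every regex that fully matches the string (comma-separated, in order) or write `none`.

A → match
B → no match
C → match
D → no match

A, C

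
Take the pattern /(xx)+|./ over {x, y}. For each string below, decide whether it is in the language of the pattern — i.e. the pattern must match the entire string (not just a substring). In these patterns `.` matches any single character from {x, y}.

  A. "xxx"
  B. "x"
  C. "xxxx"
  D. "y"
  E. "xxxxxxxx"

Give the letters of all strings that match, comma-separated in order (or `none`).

B, C, D, E

A → no match
B → match
C → match
D → match
E → match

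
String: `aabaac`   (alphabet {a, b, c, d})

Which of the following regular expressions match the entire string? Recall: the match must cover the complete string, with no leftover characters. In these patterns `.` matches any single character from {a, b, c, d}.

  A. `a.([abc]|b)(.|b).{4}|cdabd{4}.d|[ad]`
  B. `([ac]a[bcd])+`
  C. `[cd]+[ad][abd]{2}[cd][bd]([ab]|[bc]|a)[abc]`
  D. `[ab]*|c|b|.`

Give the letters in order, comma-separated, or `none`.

A → no match
B → match
C → no match
D → no match

B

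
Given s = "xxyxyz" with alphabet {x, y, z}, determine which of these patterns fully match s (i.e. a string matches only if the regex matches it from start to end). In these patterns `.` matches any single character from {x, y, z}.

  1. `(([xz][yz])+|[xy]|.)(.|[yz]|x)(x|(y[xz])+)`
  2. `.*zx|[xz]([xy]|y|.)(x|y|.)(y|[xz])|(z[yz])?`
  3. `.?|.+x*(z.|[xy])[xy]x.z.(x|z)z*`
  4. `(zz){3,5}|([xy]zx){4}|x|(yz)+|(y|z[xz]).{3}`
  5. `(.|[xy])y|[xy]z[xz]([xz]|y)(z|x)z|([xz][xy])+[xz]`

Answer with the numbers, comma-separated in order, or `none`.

1

1 → match
2 → no match
3 → no match
4 → no match
5 → no match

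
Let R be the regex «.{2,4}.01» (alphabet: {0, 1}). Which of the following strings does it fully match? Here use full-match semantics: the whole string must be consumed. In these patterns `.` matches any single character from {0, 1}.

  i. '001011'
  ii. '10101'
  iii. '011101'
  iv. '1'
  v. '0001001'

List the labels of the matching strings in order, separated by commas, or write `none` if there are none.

i → no match — must end with '01'
ii → match
iii → match
iv → no match — must end with '01'
v → match

ii, iii, v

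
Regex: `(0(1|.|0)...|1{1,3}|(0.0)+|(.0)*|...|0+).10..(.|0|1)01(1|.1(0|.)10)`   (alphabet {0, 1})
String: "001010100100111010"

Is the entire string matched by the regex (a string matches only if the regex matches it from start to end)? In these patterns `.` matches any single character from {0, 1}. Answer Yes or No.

Yes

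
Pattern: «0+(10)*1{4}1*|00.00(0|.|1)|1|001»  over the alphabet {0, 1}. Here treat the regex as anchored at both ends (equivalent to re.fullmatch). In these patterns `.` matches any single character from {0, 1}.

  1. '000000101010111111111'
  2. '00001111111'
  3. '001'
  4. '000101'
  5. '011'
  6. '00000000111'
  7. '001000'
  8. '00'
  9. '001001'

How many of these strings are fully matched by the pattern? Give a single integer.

5

1 → match
2. '00001111111' → match
3. '001' → match
4. '000101' → no match
5. '011' → no match
6. '00000000111' → no match
7. '001000' → match
8. '00' → no match
9. '001001' → match
Total matched: 5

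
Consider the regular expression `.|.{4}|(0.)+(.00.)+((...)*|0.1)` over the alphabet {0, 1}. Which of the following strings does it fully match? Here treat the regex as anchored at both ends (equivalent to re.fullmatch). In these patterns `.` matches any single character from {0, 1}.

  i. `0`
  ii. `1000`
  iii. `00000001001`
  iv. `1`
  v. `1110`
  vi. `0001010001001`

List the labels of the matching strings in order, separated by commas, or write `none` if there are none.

i, ii, iii, iv, v, vi

i → match
ii → match
iii → match
iv → match
v → match
vi → match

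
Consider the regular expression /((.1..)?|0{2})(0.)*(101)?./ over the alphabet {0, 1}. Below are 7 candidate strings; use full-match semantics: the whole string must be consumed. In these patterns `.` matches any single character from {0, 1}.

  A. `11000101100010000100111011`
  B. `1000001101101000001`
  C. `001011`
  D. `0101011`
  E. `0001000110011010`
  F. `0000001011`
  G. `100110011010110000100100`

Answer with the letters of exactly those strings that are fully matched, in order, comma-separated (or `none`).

A → no match
B → no match
C → match
D → match
E → no match
F → match
G → no match

C, D, F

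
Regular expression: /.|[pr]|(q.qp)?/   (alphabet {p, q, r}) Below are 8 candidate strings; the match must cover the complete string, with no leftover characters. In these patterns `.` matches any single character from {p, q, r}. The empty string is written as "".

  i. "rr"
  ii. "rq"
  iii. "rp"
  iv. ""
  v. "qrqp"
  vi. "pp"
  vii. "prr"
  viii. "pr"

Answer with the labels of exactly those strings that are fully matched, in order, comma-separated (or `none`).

iv, v

i → no match
ii → no match
iii → no match
iv → match
v → match
vi → no match
vii → no match
viii → no match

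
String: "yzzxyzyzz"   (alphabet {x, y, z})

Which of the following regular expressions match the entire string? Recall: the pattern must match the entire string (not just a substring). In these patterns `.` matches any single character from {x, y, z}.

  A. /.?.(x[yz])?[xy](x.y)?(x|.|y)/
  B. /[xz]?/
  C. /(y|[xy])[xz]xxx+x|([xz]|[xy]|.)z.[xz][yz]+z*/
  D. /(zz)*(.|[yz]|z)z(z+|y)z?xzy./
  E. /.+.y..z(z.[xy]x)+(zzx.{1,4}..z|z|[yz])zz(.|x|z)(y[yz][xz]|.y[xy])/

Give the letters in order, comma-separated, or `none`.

A → no match
B → no match
C → match
D → no match
E → no match

C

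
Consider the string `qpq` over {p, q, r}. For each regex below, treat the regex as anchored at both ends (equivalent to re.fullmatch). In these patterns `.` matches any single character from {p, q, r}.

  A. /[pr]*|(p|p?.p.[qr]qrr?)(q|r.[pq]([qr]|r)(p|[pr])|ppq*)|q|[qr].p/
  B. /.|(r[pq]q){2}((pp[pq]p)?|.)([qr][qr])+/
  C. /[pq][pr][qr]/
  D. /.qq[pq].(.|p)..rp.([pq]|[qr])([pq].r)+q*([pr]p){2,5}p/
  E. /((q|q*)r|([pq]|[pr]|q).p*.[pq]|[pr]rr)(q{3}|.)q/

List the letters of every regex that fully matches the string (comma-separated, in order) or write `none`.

A → no match
B → no match
C → match
D → no match — must end with `pp`
E → no match

C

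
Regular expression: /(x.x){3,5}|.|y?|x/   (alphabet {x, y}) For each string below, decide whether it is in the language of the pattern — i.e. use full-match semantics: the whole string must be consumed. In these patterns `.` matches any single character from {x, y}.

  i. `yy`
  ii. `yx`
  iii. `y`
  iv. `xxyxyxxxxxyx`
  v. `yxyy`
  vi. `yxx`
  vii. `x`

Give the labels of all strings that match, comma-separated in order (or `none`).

iii, vii

i → no match
ii → no match
iii → match
iv → no match
v → no match
vi → no match
vii → match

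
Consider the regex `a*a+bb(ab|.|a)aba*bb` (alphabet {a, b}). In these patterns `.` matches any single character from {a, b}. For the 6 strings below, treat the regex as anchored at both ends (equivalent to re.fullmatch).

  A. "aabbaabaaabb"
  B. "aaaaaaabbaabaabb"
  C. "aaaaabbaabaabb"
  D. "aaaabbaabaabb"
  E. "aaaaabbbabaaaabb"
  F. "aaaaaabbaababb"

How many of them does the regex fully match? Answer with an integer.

6

A → match
B → match
C → match
D → match
E → match
F → match
Total matched: 6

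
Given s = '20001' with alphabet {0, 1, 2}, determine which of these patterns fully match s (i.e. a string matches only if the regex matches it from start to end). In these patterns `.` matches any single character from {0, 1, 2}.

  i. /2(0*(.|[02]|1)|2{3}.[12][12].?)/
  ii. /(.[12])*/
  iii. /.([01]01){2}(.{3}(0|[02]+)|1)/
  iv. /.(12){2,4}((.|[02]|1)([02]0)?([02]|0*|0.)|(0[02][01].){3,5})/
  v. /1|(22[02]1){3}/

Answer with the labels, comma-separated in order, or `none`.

i

i → match
ii → no match
iii → no match
iv → no match
v → no match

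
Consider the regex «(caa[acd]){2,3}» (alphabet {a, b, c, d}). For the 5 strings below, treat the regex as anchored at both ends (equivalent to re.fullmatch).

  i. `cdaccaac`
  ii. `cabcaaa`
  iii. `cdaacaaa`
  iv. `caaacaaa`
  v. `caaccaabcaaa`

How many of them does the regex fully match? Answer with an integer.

i → no match — must start with `caa`
ii → no match — must start with `caa`
iii → no match — must start with `caa`
iv → match
v → no match
Total matched: 1

1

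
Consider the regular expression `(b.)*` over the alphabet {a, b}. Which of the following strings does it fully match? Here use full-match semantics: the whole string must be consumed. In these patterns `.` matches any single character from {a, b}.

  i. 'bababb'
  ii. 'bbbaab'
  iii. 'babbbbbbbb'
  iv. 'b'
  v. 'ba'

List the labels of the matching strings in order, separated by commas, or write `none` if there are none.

i. 'bababb' → match
ii. 'bbbaab' → no match
iii. 'babbbbbbbb' → match
iv. 'b' → no match
v. 'ba' → match

i, iii, v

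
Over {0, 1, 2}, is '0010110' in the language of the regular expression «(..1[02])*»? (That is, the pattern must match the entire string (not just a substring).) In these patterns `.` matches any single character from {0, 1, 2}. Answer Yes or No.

No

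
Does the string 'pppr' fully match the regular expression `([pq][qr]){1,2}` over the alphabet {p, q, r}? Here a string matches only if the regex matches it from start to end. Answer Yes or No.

No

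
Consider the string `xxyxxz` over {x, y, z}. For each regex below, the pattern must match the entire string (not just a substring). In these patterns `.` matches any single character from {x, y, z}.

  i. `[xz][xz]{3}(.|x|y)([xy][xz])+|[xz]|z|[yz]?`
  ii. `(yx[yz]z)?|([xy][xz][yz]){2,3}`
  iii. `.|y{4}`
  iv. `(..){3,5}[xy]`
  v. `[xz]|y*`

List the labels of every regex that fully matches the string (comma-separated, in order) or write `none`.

i → no match
ii → match
iii → no match
iv → no match
v → no match

ii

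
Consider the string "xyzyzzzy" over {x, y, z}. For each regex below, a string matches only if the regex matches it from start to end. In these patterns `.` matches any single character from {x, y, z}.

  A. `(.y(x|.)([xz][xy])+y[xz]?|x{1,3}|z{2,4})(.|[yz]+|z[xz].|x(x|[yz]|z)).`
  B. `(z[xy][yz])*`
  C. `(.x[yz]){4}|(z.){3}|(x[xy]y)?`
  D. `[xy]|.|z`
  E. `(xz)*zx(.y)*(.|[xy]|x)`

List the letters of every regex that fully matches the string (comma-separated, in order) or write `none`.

A → match
B → no match
C → no match
D → no match
E → no match

A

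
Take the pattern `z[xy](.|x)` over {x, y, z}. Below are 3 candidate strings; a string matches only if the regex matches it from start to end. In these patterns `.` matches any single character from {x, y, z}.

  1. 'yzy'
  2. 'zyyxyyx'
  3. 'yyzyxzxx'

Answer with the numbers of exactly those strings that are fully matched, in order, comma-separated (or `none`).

none

1 → no match — must start with 'z'
2 → no match
3 → no match — must start with 'z'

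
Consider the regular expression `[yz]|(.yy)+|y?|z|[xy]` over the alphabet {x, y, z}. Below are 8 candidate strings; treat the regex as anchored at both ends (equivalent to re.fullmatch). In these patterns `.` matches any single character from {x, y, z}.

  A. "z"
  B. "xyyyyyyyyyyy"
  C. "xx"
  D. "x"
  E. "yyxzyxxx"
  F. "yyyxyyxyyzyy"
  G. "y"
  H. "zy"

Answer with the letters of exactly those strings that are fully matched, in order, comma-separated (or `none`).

A, B, D, F, G

A. "z" → match
B. "xyyyyyyyyyyy" → match
C. "xx" → no match
D. "x" → match
E. "yyxzyxxx" → no match
F. "yyyxyyxyyzyy" → match
G. "y" → match
H. "zy" → no match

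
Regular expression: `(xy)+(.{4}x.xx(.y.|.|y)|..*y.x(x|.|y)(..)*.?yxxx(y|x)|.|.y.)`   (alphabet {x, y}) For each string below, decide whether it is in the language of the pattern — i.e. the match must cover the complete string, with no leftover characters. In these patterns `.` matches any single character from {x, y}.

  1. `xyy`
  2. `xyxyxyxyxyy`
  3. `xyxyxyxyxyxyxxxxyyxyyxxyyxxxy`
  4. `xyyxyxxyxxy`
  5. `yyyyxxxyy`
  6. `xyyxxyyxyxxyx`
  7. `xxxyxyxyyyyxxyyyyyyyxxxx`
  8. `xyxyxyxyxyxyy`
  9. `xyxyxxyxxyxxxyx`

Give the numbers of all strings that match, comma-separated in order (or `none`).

1 → match
2 → match
3 → match
4 → match
5 → no match — must start with `xy`
6 → no match
7 → no match — must start with `xy`
8 → match
9 → match

1, 2, 3, 4, 8, 9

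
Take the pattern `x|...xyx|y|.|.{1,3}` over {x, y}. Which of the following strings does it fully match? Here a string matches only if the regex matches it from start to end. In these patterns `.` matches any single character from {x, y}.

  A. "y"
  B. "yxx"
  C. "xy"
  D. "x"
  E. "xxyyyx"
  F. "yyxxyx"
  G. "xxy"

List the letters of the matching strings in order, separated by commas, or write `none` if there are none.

A → match
B → match
C → match
D → match
E → no match
F → match
G → match

A, B, C, D, F, G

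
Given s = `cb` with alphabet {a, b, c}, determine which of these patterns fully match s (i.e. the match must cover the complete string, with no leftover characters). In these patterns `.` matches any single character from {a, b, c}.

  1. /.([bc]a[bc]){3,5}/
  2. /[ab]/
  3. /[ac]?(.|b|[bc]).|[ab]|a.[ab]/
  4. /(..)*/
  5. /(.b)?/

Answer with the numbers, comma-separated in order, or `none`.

3, 4, 5

1 → no match
2 → no match
3 → match
4 → match
5 → match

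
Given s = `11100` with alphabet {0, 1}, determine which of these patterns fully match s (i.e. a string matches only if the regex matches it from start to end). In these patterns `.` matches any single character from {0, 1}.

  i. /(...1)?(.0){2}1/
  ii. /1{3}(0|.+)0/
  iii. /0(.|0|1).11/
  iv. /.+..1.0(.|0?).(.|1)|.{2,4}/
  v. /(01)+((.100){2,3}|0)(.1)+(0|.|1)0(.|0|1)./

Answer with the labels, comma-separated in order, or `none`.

i → no match — must end with `01`
ii → match
iii → no match — must start with `0`
iv → no match
v → no match — must start with `01`

ii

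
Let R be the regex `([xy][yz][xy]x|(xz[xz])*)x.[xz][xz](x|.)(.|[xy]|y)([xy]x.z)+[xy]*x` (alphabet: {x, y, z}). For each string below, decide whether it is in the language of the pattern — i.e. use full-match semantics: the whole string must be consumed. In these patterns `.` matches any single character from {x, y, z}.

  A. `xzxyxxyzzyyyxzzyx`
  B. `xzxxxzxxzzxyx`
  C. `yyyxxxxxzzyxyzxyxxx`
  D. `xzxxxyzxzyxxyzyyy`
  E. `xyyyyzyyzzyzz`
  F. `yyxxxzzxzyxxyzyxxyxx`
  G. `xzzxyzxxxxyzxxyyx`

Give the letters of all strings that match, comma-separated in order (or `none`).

B, C, F

A → no match
B → match
C → match
D → no match — must end with `x`
E → no match — must end with `x`
F → match
G → no match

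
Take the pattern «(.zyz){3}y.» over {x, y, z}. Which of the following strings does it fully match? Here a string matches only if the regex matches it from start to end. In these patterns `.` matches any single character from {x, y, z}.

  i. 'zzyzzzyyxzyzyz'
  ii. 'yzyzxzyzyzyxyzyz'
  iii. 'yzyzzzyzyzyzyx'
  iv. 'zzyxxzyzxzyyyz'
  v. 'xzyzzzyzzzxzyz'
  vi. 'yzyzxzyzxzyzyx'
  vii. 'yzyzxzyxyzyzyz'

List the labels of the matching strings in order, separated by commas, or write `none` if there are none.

iii, vi

i → no match
ii → no match
iii → match
iv → no match
v → no match
vi → match
vii → no match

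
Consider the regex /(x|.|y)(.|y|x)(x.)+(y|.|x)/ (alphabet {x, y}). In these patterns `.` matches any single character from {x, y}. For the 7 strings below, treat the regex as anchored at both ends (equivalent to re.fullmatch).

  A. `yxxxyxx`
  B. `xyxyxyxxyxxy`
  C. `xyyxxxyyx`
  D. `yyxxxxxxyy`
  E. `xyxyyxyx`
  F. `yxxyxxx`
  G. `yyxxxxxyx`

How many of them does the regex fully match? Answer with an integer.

2

A → no match
B → no match
C → no match
D → no match
E → no match
F → match
G → match
Total matched: 2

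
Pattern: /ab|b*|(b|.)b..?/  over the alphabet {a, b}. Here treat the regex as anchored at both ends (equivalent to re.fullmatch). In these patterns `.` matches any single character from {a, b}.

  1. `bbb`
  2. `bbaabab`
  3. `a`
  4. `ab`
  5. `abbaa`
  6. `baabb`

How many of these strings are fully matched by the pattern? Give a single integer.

1 → match
2 → no match
3 → no match
4 → match
5 → no match
6 → no match
Total matched: 2

2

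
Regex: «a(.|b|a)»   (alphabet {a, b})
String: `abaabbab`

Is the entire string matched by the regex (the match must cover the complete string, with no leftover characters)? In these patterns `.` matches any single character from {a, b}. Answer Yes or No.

No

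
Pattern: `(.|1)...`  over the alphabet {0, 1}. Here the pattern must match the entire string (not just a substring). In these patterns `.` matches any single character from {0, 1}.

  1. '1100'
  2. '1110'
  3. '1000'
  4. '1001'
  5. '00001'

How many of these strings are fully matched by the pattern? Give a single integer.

4

1 → match
2 → match
3 → match
4 → match
5 → no match
Total matched: 4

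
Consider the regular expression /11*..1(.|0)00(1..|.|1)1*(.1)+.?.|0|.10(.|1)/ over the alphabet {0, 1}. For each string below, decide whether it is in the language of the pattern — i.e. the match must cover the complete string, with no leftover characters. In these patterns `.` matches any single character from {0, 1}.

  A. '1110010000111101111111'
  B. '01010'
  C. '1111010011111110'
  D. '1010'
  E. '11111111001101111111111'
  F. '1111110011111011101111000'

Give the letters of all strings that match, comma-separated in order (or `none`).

A → match
B. '01010' → no match
C → no match
D. '1010' → no match
E → match
F → no match

A, E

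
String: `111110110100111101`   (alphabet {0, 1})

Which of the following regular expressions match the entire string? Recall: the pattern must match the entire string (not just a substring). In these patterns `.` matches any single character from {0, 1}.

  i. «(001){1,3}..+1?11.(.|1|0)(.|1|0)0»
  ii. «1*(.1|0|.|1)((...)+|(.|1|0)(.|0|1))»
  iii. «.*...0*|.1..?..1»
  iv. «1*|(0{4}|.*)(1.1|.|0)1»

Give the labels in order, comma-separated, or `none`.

ii, iii, iv

i → no match — must start with `001`
ii → match
iii → match
iv → match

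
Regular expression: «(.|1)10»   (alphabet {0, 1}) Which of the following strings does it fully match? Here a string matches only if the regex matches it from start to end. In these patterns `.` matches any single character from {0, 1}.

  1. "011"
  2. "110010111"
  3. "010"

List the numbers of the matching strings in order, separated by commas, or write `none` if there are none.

1. "011" → no match — must end with "10"
2. "110010111" → no match — must end with "10"
3. "010" → match

3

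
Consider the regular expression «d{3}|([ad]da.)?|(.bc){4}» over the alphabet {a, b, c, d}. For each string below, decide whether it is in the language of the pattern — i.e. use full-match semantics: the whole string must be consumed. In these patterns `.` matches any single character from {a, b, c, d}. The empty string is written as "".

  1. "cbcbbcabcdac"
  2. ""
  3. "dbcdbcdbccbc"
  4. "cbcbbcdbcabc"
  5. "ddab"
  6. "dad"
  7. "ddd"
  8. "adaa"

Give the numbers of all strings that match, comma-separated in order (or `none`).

1 → no match
2 → match
3 → match
4 → match
5 → match
6 → no match
7 → match
8 → match

2, 3, 4, 5, 7, 8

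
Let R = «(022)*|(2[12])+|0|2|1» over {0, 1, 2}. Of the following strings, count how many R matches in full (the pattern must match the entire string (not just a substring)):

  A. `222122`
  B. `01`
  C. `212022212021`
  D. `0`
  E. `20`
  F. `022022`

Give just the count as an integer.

3

A. `222122` → match
B. `01` → no match
C. `212022212021` → no match
D. `0` → match
E. `20` → no match
F. `022022` → match
Total matched: 3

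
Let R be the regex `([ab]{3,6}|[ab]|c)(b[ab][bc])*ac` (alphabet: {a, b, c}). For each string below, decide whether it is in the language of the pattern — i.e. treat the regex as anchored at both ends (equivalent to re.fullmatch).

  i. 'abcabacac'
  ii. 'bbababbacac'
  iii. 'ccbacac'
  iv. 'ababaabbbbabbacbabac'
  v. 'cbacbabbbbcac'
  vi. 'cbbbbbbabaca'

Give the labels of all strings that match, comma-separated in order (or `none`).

i → no match
ii → match
iii → no match
iv → match
v → no match
vi → no match — must end with 'ac'

ii, iv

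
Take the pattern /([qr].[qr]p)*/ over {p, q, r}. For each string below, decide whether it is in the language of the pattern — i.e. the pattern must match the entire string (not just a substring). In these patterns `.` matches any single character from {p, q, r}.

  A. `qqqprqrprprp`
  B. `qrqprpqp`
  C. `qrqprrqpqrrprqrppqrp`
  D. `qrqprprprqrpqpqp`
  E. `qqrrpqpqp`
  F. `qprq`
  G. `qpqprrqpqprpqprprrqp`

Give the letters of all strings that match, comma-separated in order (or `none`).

A, B, D, G

A. `qqqprqrprprp` → match
B. `qrqprpqp` → match
C → no match
D → match
E. `qqrrpqpqp` → no match
F. `qprq` → no match
G → match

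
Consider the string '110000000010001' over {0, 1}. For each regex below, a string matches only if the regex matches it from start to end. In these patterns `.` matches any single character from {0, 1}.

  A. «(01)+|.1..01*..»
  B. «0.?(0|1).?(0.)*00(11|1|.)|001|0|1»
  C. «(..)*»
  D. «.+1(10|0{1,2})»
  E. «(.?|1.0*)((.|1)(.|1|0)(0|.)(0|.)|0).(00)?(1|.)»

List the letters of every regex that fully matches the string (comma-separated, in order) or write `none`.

E

A → no match
B → no match
C → no match
D → no match
E → match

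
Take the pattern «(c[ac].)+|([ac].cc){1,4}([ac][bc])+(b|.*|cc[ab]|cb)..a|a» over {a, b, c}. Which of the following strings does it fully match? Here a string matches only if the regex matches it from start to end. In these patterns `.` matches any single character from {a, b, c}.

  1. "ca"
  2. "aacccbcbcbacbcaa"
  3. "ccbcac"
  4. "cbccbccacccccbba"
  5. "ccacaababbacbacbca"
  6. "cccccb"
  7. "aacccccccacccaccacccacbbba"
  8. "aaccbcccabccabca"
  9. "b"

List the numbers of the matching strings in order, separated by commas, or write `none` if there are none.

2, 3, 6, 7

1 → no match
2 → match
3 → match
4 → no match
5 → no match
6 → match
7 → match
8 → no match
9 → no match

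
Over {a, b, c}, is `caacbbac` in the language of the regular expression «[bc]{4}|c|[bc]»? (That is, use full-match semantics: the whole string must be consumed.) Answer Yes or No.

No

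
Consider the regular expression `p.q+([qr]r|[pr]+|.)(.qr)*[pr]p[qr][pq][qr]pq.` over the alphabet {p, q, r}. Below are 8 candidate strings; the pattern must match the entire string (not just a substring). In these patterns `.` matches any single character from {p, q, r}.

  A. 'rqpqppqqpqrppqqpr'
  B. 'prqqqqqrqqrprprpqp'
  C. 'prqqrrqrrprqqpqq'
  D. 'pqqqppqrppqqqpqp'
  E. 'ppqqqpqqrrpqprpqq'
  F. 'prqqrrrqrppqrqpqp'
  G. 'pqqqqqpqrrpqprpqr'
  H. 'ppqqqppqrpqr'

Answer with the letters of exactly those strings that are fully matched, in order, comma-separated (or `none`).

C, D, E, G

A → no match — must start with 'p'
B → no match
C → match
D → match
E → match
F → no match
G → match
H. 'ppqqqppqrpqr' → no match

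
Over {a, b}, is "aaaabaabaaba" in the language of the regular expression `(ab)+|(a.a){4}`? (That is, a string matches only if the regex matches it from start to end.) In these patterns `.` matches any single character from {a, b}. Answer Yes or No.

Yes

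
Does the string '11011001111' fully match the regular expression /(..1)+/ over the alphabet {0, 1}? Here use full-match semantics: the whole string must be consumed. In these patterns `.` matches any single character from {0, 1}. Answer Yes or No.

No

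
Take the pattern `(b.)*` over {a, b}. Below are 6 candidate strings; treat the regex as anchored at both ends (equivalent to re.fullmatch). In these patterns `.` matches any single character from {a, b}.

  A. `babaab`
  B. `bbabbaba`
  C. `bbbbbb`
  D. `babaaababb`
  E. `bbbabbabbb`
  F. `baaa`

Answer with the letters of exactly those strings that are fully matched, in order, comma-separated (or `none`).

C

A. `babaab` → no match
B. `bbabbaba` → no match
C. `bbbbbb` → match
D. `babaaababb` → no match
E. `bbbabbabbb` → no match
F. `baaa` → no match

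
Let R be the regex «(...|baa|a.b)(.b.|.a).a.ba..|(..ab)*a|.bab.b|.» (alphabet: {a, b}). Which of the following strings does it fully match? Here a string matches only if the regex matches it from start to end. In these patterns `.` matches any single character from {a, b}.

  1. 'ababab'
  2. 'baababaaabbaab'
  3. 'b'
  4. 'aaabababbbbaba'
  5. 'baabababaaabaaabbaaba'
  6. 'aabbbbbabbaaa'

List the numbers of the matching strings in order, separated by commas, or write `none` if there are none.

1, 3, 5, 6

1 → match
2 → no match
3 → match
4 → no match
5 → match
6 → match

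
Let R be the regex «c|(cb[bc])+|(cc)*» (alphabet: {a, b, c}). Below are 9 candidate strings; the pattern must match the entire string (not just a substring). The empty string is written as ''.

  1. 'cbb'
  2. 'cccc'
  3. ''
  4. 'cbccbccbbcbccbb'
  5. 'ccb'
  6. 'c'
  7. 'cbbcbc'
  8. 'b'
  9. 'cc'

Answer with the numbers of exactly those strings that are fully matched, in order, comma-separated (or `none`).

1 → match
2 → match
3 → match
4 → match
5 → no match
6 → match
7 → match
8 → no match
9 → match

1, 2, 3, 4, 6, 7, 9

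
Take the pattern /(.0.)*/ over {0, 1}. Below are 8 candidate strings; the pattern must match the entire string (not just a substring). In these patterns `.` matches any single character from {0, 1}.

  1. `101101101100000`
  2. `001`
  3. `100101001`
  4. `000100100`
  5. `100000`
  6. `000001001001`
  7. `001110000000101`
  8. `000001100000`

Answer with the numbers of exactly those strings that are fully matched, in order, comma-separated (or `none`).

1 → match
2. `001` → match
3. `100101001` → match
4. `000100100` → match
5. `100000` → match
6. `000001001001` → match
7 → no match
8. `000001100000` → match

1, 2, 3, 4, 5, 6, 8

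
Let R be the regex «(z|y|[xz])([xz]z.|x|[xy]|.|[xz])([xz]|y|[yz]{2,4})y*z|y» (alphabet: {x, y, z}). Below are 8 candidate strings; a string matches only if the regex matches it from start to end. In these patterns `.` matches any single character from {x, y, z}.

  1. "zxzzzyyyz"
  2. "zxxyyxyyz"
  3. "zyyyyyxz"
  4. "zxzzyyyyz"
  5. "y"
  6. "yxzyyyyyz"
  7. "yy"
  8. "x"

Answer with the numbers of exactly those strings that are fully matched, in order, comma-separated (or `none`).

1 → match
2 → no match
3 → no match
4 → match
5 → match
6 → match
7 → no match
8 → no match

1, 4, 5, 6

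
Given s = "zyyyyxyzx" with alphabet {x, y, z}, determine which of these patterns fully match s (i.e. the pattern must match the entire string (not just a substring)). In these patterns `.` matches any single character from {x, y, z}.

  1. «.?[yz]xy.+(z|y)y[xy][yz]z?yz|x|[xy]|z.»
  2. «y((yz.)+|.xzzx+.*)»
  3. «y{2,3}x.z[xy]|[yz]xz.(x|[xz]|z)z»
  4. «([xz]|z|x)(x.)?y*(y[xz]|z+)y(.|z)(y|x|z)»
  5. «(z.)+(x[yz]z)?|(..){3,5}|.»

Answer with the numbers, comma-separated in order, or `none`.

1 → no match
2 → no match — must start with "y"
3 → no match
4 → match
5 → no match

4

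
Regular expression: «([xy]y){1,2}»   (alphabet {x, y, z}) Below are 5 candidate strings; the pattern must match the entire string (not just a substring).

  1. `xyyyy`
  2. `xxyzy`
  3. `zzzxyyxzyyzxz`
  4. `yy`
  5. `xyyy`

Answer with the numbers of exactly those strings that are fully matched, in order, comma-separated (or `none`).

4, 5

1 → no match
2 → no match
3 → no match — must end with `y`
4 → match
5 → match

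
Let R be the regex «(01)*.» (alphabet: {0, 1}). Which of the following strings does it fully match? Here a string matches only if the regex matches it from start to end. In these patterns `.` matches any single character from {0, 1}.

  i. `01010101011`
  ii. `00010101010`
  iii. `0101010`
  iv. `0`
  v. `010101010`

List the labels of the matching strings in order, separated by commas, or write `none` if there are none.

i, iii, iv, v

i → match
ii → no match
iii → match
iv → match
v → match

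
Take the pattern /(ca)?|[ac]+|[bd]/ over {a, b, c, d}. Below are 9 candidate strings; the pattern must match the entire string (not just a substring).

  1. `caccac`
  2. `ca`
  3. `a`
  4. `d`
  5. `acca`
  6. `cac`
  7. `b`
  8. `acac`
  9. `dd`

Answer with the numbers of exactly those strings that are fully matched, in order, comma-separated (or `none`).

1, 2, 3, 4, 5, 6, 7, 8

1 → match
2 → match
3 → match
4 → match
5 → match
6 → match
7 → match
8 → match
9 → no match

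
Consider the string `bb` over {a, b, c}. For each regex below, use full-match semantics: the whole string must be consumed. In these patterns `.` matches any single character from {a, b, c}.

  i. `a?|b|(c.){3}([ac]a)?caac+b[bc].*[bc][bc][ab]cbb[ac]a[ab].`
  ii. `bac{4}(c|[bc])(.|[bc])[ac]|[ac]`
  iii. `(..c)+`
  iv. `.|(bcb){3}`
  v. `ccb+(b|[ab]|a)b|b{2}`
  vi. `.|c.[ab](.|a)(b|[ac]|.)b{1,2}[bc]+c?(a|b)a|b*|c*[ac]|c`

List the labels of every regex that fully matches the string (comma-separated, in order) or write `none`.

i → no match
ii → no match
iii → no match — must end with `c`
iv → no match
v → match
vi → match

v, vi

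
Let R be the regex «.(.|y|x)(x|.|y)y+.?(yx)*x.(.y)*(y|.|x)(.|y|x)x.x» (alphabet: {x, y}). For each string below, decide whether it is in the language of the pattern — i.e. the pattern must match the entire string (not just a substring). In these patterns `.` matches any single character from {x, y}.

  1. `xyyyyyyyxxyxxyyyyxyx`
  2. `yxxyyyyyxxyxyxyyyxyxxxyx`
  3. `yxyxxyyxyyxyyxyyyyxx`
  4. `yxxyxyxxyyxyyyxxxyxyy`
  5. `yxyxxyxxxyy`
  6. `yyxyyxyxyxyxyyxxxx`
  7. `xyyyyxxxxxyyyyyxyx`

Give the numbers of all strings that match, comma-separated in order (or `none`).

1 → no match
2 → match
3 → no match
4 → no match — must end with `x`
5. `yxyxxyxxxyy` → no match — must end with `x`
6 → match
7 → no match

2, 6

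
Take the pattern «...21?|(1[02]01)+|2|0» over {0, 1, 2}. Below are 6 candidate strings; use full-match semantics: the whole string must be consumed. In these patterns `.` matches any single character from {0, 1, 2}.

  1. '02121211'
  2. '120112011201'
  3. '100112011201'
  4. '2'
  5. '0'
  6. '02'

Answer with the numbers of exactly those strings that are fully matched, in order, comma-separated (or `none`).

1 → no match
2 → match
3 → match
4 → match
5 → match
6 → no match

2, 3, 4, 5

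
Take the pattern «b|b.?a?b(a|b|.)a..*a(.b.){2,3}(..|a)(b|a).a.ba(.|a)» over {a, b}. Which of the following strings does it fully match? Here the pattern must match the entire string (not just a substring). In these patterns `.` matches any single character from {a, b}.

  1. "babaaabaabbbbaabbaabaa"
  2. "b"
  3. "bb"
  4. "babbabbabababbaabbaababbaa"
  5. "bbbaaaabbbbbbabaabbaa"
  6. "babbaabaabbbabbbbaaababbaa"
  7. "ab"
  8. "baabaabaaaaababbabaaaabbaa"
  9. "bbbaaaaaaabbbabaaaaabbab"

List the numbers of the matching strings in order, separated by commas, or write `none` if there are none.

1 → match
2 → match
3 → no match
4 → match
5 → match
6 → match
7 → no match — must start with "b"
8 → match
9 → match

1, 2, 4, 5, 6, 8, 9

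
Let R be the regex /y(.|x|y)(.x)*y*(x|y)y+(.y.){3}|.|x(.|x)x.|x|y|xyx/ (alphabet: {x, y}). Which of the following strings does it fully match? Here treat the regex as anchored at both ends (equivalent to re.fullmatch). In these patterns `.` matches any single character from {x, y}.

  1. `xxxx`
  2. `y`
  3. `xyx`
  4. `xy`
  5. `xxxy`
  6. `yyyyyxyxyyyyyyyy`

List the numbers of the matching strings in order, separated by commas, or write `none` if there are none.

1, 2, 3, 5, 6

1 → match
2 → match
3 → match
4 → no match
5 → match
6 → match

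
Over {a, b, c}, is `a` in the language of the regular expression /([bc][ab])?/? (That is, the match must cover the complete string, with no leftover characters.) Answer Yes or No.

No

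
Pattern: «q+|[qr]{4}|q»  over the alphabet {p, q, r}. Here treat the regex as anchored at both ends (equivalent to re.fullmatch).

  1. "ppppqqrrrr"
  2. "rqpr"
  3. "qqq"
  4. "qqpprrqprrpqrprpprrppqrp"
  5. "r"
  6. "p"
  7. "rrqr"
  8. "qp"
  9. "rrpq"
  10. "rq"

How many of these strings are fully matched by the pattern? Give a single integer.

1 → no match
2 → no match
3 → match
4 → no match
5 → no match
6 → no match
7 → match
8 → no match
9 → no match
10 → no match
Total matched: 2

2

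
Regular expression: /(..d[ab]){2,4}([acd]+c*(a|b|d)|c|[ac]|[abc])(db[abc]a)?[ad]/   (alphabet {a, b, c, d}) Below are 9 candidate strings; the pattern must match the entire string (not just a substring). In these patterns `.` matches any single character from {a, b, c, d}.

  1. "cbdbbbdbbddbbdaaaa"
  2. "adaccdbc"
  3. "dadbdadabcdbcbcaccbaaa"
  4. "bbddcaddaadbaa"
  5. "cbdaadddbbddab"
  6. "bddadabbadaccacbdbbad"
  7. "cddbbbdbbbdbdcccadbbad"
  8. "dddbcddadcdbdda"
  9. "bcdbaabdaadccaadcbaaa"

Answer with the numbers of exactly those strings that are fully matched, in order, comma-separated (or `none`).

7, 8

1 → no match
2 → no match
3 → no match
4 → no match
5 → no match
6 → no match
7 → match
8 → match
9 → no match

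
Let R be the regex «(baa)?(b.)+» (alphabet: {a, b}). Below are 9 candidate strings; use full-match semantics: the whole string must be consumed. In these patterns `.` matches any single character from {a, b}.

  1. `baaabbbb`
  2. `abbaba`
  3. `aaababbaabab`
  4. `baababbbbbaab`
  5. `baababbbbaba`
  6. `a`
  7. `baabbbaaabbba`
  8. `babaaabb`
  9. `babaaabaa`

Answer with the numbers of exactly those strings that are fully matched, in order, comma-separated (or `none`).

1 → no match
2 → no match
3 → no match
4 → no match
5 → no match
6 → no match
7 → no match
8 → no match
9 → no match

none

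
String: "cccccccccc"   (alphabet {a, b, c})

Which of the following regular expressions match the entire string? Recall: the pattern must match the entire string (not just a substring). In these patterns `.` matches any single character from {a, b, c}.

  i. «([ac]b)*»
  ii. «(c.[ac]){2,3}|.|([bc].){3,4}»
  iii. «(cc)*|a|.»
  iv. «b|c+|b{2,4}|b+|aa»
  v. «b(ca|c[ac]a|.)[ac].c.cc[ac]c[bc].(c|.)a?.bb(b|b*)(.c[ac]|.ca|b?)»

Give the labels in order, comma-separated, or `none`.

iii, iv

i → no match
ii → no match
iii → match
iv → match
v → no match — must start with "b"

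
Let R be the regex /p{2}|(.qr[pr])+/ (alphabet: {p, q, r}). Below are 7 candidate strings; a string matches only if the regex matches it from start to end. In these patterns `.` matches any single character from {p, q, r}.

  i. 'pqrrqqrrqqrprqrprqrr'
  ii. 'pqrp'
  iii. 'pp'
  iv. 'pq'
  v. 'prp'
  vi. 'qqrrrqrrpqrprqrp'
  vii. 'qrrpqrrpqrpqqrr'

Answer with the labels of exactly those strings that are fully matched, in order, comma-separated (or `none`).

i, ii, iii, vi

i → match
ii. 'pqrp' → match
iii. 'pp' → match
iv. 'pq' → no match
v. 'prp' → no match
vi → match
vii → no match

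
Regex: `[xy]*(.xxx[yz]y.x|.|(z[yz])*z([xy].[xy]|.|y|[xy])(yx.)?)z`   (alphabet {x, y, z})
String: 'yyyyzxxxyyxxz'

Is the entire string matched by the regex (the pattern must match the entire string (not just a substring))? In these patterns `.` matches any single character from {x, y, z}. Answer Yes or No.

Yes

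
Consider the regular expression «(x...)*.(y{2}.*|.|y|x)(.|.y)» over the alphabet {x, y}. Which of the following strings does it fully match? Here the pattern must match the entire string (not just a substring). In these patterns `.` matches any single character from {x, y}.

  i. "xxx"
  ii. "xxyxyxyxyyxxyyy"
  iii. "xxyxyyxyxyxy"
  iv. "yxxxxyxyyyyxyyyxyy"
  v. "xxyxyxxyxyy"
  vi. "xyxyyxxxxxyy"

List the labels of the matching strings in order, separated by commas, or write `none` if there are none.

i → match
ii → no match
iii → no match
iv → no match
v → no match
vi → no match

i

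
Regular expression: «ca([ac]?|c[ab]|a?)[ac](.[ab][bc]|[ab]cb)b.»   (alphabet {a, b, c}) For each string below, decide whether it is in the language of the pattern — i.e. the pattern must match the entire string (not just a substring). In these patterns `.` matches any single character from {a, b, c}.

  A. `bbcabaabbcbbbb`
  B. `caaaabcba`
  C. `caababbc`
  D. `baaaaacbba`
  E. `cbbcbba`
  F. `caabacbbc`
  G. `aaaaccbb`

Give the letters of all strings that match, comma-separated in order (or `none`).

B, C

A → no match — must start with `ca`
B → match
C → match
D → no match — must start with `ca`
E → no match — must start with `ca`
F → no match
G → no match — must start with `ca`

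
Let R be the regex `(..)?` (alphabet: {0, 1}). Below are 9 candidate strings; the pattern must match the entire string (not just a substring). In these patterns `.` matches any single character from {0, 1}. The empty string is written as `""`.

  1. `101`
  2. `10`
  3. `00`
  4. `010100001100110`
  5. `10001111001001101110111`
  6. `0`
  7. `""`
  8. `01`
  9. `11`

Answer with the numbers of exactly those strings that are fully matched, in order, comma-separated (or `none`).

1 → no match
2 → match
3 → match
4 → no match
5 → no match
6 → no match
7 → match
8 → match
9 → match

2, 3, 7, 8, 9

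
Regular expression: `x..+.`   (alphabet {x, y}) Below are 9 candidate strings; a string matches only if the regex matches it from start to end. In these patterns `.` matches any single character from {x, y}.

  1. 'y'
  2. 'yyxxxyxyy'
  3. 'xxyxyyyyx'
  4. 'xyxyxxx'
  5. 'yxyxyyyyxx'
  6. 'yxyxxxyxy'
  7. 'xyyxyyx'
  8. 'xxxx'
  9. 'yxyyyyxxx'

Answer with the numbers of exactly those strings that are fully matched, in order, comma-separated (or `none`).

1 → no match — must start with 'x'
2 → no match — must start with 'x'
3 → match
4 → match
5 → no match — must start with 'x'
6 → no match — must start with 'x'
7 → match
8 → match
9 → no match — must start with 'x'

3, 4, 7, 8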